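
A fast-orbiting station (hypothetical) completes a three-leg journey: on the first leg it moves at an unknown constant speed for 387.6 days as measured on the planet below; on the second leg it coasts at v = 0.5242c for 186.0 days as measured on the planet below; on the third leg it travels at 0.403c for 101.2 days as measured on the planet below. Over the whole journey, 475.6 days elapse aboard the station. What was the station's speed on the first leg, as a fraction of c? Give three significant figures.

Leg 1: speed unknown; τ_1 = 387.6/γ_1.
Leg 2: γ = 1/√(1 − 0.5242²) = 1/√0.7252 = 1.174; τ_2 = 186.0/1.174 = 158.4 days.
Leg 3: γ = 1/√(1 − 0.403²) = 1/√0.8376 = 1.093; τ_3 = 101.2/1.093 = 92.62 days.
Total proper time: τ_1 + 158.4 + 92.62 = 475.6, so τ_1 = 475.6 − 251.0 = 224.6 days.
γ_1 = 387.6/224.6 = 1.726; β = √(1 − 1/γ²) = √0.6643.

β = 0.815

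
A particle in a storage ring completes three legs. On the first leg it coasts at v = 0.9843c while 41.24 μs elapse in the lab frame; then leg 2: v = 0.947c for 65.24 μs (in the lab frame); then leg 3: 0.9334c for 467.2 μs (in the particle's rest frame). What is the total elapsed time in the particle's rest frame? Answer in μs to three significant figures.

τ = 495 μs

Leg 1: γ = 1/√(1 − 0.9843²) = 1/√0.03115 = 5.666; τ_1 = 41.24/5.666 = 7.279 μs.
Leg 2: γ = 1/√(1 − 0.947²) = 1/√0.1032 = 3.113; τ_2 = 65.24/3.113 = 20.96 μs.
Leg 3: 467.2 μs is already measured in the particle's rest frame.
Total: 7.279 + 20.96 + 467.2 μs.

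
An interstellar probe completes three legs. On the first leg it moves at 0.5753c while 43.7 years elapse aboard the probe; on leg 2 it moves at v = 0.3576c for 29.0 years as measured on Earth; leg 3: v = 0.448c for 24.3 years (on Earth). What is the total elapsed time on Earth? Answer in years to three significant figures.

Leg 1: γ = 1/√(1 − 0.5753²) = 1/√0.6690 = 1.223; Δt_1 = 1.223 × 43.7 = 53.43 years.
Leg 2: 29.0 years is already measured on Earth.
Leg 3: 24.3 years is already measured on Earth.
Total: 53.43 + 29.00 + 24.30 years.

Δt = 107 years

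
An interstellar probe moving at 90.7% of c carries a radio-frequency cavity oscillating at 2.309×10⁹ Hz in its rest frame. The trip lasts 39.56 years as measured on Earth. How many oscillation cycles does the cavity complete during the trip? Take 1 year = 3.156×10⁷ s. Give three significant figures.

β = 0.907; γ = 1/√(1 − 0.907²) = 1/√0.1774 = 2.375
The oscillator's own cycle count is N = f × τ where τ is the proper time aboard the probe. τ = Δt/γ = 39.56/2.375 = 16.66 years = 5.258×10⁸ s.
N = 2.309×10⁹ × 5.258×10⁸ = 1.214×10¹⁸.

N = 1.21×10¹⁸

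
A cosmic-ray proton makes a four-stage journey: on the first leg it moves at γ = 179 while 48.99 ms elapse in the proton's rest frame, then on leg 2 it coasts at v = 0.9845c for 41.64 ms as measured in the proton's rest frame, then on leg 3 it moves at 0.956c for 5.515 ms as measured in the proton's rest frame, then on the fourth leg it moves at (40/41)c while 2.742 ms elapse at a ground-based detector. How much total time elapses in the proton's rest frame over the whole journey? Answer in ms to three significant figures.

τ = 96.7 ms

Leg 1: 48.99 ms is already measured in the proton's rest frame.
Leg 2: 41.64 ms is already measured in the proton's rest frame.
Leg 3: 5.515 ms is already measured in the proton's rest frame.
Leg 4: γ = 1/√(1 − (40/41)²) = 41/9 ≈ 4.556; τ_4 = 2.742/4.556 = 0.6019 ms.
Total: 48.99 + 41.64 + 5.515 + 0.6019 ms.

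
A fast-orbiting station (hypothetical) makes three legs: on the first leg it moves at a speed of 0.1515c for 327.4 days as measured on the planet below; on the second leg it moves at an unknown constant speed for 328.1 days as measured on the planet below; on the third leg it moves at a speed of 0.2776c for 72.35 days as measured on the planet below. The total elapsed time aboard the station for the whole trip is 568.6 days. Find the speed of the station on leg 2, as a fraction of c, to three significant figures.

Leg 1: γ = 1/√(1 − 0.1515²) = 1/√0.9770 = 1.012; τ_1 = 327.4/1.012 = 323.6 days.
Leg 2: speed unknown; τ_2 = 328.1/γ_2.
Leg 3: γ = 1/√(1 − 0.2776²) = 1/√0.9229 = 1.041; τ_3 = 72.35/1.041 = 69.51 days.
Total proper time: 323.6 + τ_2 + 69.51 = 568.6, so τ_2 = 568.6 − 393.1 = 175.5 days.
γ_2 = 328.1/175.5 = 1.870; β = √(1 − 1/γ²) = √0.7140.

β = 0.845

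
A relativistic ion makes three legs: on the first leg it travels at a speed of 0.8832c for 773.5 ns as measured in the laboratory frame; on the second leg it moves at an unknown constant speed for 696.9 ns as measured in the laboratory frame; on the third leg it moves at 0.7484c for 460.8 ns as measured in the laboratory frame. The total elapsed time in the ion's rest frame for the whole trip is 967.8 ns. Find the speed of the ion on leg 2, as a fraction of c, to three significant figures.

Leg 1: γ = 1/√(1 − 0.8832²) = 1/√0.2200 = 2.132; τ_1 = 773.5/2.132 = 362.8 ns.
Leg 2: speed unknown; τ_2 = 696.9/γ_2.
Leg 3: γ = 1/√(1 − 0.7484²) = 1/√0.4399 = 1.508; τ_3 = 460.8/1.508 = 305.6 ns.
Total proper time: 362.8 + τ_2 + 305.6 = 967.8, so τ_2 = 967.8 − 668.4 = 299.4 ns.
γ_2 = 696.9/299.4 = 2.328; β = √(1 − 1/γ²) = √0.8154.

β = 0.903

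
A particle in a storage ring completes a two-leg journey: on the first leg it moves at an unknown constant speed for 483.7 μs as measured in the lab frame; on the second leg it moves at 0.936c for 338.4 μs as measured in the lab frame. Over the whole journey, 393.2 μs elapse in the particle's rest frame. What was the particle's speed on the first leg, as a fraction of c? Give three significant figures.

Leg 1: speed unknown; τ_1 = 483.7/γ_1.
Leg 2: γ = 1/√(1 − 0.936²) = 1/√0.1239 = 2.841; τ_2 = 338.4/2.841 = 119.1 μs.
Total proper time: τ_1 + 119.1 = 393.2, so τ_1 = 393.2 − 119.1 = 274.1 μs.
γ_1 = 483.7/274.1 = 1.765; β = √(1 − 1/γ²) = √0.6789.

β = 0.824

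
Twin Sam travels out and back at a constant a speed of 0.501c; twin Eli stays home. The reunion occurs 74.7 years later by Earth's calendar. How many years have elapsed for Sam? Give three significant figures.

τ = 64.6 years

γ = 1/√(1 − 0.501²) = 1/√0.7490 = 1.155
Sam's clock measures proper time along the trip: τ = Δt/γ = 74.7/1.155 years.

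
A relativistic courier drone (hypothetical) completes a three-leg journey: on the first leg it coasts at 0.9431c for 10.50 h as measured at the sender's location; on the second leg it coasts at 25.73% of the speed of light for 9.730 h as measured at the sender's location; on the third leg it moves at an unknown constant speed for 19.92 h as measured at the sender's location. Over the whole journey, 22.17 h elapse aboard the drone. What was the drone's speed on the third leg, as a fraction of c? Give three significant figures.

β = 0.885

Leg 1: γ = 1/√(1 − 0.9431²) = 1/√0.1106 = 3.007; τ_1 = 10.50/3.007 = 3.491 h.
Leg 2: β = 0.2573; γ = 1/√(1 − 0.2573²) = 1/√0.9338 = 1.035; τ_2 = 9.730/1.035 = 9.402 h.
Leg 3: speed unknown; τ_3 = 19.92/γ_3.
Total proper time: 3.491 + 9.402 + τ_3 = 22.17, so τ_3 = 22.17 − 12.89 = 9.276 h.
γ_3 = 19.92/9.276 = 2.147; β = √(1 − 1/γ²) = √0.7831.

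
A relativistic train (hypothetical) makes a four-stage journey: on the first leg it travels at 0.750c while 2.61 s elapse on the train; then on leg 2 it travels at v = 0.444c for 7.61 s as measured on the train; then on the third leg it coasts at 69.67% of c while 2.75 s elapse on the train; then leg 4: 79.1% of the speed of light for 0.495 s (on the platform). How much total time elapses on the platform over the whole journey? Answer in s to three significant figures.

Leg 1: γ = 1/√(1 − 0.750²) = 1/√0.4375 = 1.512; Δt_1 = 1.512 × 2.61 = 3.946 s.
Leg 2: γ = 1/√(1 − 0.444²) = 1/√0.8029 = 1.116; Δt_2 = 1.116 × 7.61 = 8.493 s.
Leg 3: β = 0.6967; γ = 1/√(1 − 0.6967²) = 1/√0.5146 = 1.394; Δt_3 = 1.394 × 2.75 = 3.833 s.
Leg 4: 0.495 s is already measured on the platform.
Total: 3.946 + 8.493 + 3.833 + 0.4950 s.

Δt = 16.8 s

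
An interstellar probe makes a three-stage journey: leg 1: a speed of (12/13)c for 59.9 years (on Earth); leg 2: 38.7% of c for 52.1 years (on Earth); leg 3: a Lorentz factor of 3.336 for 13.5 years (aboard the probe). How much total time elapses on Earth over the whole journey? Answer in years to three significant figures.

Leg 1: 59.9 years is already measured on Earth.
Leg 2: 52.1 years is already measured on Earth.
Leg 3: γ = 3.336; Δt_3 = 3.336 × 13.5 = 45.04 years.
Total: 59.90 + 52.10 + 45.04 years.

Δt = 157 years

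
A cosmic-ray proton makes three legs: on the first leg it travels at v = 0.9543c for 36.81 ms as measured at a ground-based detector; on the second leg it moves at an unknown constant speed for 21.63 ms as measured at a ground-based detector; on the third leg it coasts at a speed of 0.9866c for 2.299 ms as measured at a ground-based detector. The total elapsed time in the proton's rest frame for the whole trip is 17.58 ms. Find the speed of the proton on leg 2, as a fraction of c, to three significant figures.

Leg 1: γ = 1/√(1 − 0.9543²) = 1/√0.08931 = 3.346; τ_1 = 36.81/3.346 = 11.00 ms.
Leg 2: speed unknown; τ_2 = 21.63/γ_2.
Leg 3: γ = 1/√(1 − 0.9866²) = 1/√0.02662 = 6.129; τ_3 = 2.299/6.129 = 0.3751 ms.
Total proper time: 11.00 + τ_2 + 0.3751 = 17.58, so τ_2 = 17.58 − 11.38 = 6.204 ms.
γ_2 = 21.63/6.204 = 3.486; β = √(1 − 1/γ²) = √0.9177.

β = 0.958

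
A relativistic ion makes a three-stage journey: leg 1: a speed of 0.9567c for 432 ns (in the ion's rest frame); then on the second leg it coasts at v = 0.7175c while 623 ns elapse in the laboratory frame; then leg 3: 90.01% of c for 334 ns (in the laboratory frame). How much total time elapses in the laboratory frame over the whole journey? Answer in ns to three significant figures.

Δt = 2440 ns

Leg 1: γ = 1/√(1 − 0.9567²) = 1/√0.08473 = 3.436; Δt_1 = 3.436 × 432 = 1484 ns.
Leg 2: 623 ns is already measured in the laboratory frame.
Leg 3: 334 ns is already measured in the laboratory frame.
Total: 1484 + 623.0 + 334.0 ns.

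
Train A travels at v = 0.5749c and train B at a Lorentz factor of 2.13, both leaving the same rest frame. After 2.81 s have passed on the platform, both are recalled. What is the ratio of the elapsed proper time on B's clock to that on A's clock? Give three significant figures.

τ_B/τ_A = 0.574

A: γ = 1/√(1 − 0.5749²) = 1/√0.6695 = 1.222. B: γ = 2.13.
τ_A/τ_B = γ_B/γ_A = 2.130/1.222 = 1.743, so τ_B/τ_A = 0.5738.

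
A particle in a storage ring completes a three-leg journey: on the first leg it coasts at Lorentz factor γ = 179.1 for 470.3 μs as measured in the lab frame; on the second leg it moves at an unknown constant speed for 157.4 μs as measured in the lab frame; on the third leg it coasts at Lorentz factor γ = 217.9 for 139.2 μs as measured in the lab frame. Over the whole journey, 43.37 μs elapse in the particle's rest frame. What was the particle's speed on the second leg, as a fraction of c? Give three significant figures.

β = 0.967

Leg 1: γ = 179.1; τ_1 = 470.3/179.1 = 2.626 μs.
Leg 2: speed unknown; τ_2 = 157.4/γ_2.
Leg 3: γ = 217.9; τ_3 = 139.2/217.9 = 0.6388 μs.
Total proper time: 2.626 + τ_2 + 0.6388 = 43.37, so τ_2 = 43.37 − 3.265 = 40.11 μs.
γ_2 = 157.4/40.11 = 3.925; β = √(1 − 1/γ²) = √0.9351.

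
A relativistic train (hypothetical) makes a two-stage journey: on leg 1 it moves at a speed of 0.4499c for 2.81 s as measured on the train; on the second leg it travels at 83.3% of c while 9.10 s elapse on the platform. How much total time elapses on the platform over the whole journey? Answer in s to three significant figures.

Leg 1: γ = 1/√(1 − 0.4499²) = 1/√0.7976 = 1.120; Δt_1 = 1.120 × 2.81 = 3.146 s.
Leg 2: 9.10 s is already measured on the platform.
Total: 3.146 + 9.100 s.

Δt = 12.2 s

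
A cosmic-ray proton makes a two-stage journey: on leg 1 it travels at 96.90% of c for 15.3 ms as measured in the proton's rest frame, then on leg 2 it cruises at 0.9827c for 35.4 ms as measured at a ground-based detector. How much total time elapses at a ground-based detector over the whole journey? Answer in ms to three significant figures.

Leg 1: β = 0.9690; γ = 1/√(1 − 0.9690²) = 1/√0.06104 = 4.048; Δt_1 = 4.048 × 15.3 = 61.93 ms.
Leg 2: 35.4 ms is already measured at a ground-based detector.
Total: 61.93 + 35.40 ms.

Δt = 97.3 ms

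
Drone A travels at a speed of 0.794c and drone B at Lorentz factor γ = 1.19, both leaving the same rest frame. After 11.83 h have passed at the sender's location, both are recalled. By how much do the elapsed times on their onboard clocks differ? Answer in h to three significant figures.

A: γ = 1/√(1 − 0.794²) = 1/√0.3696 = 1.645; τ_A = 11.83/1.645 = 7.192 h.
B: γ = 1.19; τ_B = 11.83/1.190 = 9.941 h.

|τ_A − τ_B| = 2.75 h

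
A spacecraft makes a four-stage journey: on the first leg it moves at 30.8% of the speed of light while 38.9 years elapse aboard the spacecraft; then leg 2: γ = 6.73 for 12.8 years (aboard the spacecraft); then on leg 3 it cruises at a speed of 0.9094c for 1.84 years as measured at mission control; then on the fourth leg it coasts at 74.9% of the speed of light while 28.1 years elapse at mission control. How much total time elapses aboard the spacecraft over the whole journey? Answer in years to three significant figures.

Leg 1: 38.9 years is already measured aboard the spacecraft.
Leg 2: 12.8 years is already measured aboard the spacecraft.
Leg 3: γ = 1/√(1 − 0.9094²) = 1/√0.1730 = 2.404; τ_3 = 1.84/2.404 = 0.7653 years.
Leg 4: β = 0.749; γ = 1/√(1 − 0.749²) = 1/√0.4390 = 1.509; τ_4 = 28.1/1.509 = 18.62 years.
Total: 38.90 + 12.80 + 0.7653 + 18.62 years.

τ = 71.1 years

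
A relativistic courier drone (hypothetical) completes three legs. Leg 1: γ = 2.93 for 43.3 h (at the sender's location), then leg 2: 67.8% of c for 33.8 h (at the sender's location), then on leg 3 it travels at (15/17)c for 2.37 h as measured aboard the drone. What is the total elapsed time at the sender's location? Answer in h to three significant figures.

Δt = 82.1 h

Leg 1: 43.3 h is already measured at the sender's location.
Leg 2: 33.8 h is already measured at the sender's location.
Leg 3: γ = 1/√(1 − (15/17)²) = 17/8 = 2.125; Δt_3 = 2.125 × 2.37 = 5.036 h.
Total: 43.30 + 33.80 + 5.036 h.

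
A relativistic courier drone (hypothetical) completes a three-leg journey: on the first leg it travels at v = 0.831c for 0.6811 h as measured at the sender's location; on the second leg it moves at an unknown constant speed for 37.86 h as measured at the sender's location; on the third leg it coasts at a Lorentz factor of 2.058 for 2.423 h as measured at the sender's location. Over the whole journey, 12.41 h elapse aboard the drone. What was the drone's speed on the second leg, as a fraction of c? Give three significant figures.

Leg 1: γ = 1/√(1 − 0.831²) = 1/√0.3094 = 1.798; τ_1 = 0.6811/1.798 = 0.3789 h.
Leg 2: speed unknown; τ_2 = 37.86/γ_2.
Leg 3: γ = 2.058; τ_3 = 2.423/2.058 = 1.177 h.
Total proper time: 0.3789 + τ_2 + 1.177 = 12.41, so τ_2 = 12.41 − 1.556 = 10.85 h.
γ_2 = 37.86/10.85 = 3.488; β = √(1 − 1/γ²) = √0.9178.

β = 0.958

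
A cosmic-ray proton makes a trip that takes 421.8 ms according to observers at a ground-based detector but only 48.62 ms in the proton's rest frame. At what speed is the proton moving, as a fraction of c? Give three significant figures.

β = 0.993

The proper time is measured in the proton's rest frame (both events occur at the proton's location); Δt is measured at a ground-based detector. γ = Δt/τ = 421.8/48.62 = 8.675.
β = √(1 − 1/γ²) = √(1 − 0.01329) = √0.9867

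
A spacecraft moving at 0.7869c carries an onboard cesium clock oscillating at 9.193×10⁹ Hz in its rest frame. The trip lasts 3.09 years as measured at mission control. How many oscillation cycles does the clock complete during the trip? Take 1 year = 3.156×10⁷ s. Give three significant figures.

N = 5.53×10¹⁷

γ = 1/√(1 − 0.7869²) = 1/√0.3808 = 1.621
The oscillator's own cycle count is N = f × τ where τ is the proper time aboard the spacecraft. τ = Δt/γ = 3.09/1.621 = 1.907 years = 6.018×10⁷ s.
N = 9.193×10⁹ × 6.018×10⁷ = 5.532×10¹⁷.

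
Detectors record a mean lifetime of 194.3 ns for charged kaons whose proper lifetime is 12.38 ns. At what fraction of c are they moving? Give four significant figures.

γ = Δt/τ₀ = 194.3/12.38 = 15.69
β = √(1 − 1/γ²) = √(1 − 0.004060) = √0.9959

β = 0.9980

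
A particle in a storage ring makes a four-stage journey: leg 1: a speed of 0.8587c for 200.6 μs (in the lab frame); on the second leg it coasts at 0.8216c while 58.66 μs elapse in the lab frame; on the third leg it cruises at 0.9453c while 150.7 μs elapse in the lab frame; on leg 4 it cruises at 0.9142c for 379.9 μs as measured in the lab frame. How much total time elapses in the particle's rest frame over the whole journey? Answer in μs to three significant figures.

Leg 1: γ = 1/√(1 − 0.8587²) = 1/√0.2626 = 1.951; τ_1 = 200.6/1.951 = 102.8 μs.
Leg 2: γ = 1/√(1 − 0.8216²) = 1/√0.3250 = 1.754; τ_2 = 58.66/1.754 = 33.44 μs.
Leg 3: γ = 1/√(1 − 0.9453²) = 1/√0.1064 = 3.066; τ_3 = 150.7/3.066 = 49.16 μs.
Leg 4: γ = 1/√(1 − 0.9142²) = 1/√0.1642 = 2.468; τ_4 = 379.9/2.468 = 154.0 μs.
Total: 102.8 + 33.44 + 49.16 + 154.0 μs.

τ = 339 μs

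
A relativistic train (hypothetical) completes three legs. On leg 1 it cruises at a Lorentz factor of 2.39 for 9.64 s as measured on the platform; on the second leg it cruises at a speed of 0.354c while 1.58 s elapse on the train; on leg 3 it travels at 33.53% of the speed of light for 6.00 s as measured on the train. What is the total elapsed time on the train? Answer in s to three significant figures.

Leg 1: γ = 2.39; τ_1 = 9.64/2.390 = 4.033 s.
Leg 2: 1.58 s is already measured on the train.
Leg 3: 6.00 s is already measured on the train.
Total: 4.033 + 1.580 + 6.000 s.

τ = 11.6 s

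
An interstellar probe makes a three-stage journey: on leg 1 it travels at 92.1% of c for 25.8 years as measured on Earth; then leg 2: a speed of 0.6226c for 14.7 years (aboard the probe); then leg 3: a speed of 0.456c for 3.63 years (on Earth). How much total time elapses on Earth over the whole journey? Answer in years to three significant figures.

Δt = 48.2 years

Leg 1: 25.8 years is already measured on Earth.
Leg 2: γ = 1/√(1 − 0.6226²) = 1/√0.6124 = 1.278; Δt_2 = 1.278 × 14.7 = 18.78 years.
Leg 3: 3.63 years is already measured on Earth.
Total: 25.80 + 18.78 + 3.630 years.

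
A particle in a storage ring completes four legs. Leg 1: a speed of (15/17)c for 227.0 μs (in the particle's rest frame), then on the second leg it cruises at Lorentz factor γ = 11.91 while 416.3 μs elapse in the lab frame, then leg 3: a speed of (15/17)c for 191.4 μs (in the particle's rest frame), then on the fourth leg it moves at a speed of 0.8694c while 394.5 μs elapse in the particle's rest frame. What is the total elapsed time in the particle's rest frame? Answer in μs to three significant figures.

τ = 848 μs

Leg 1: 227.0 μs is already measured in the particle's rest frame.
Leg 2: γ = 11.91; τ_2 = 416.3/11.91 = 34.95 μs.
Leg 3: 191.4 μs is already measured in the particle's rest frame.
Leg 4: 394.5 μs is already measured in the particle's rest frame.
Total: 227.0 + 34.95 + 191.4 + 394.5 μs.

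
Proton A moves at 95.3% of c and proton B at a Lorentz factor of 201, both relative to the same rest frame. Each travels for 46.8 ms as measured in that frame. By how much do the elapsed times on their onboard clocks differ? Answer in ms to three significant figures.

A: β = 0.953; γ = 1/√(1 − 0.953²) = 1/√0.09179 = 3.301; τ_A = 46.8/3.301 = 14.18 ms.
B: γ = 201; τ_B = 46.8/201.0 = 0.2328 ms.

|τ_A − τ_B| = 13.9 ms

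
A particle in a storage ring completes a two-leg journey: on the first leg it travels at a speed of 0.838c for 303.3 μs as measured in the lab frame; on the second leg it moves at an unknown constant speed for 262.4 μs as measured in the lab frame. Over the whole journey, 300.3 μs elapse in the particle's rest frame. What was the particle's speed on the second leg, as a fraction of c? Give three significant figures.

β = 0.858

Leg 1: γ = 1/√(1 − 0.838²) = 1/√0.2978 = 1.833; τ_1 = 303.3/1.833 = 165.5 μs.
Leg 2: speed unknown; τ_2 = 262.4/γ_2.
Total proper time: 165.5 + τ_2 = 300.3, so τ_2 = 300.3 − 165.5 = 134.8 μs.
γ_2 = 262.4/134.8 = 1.947; β = √(1 − 1/γ²) = √0.7361.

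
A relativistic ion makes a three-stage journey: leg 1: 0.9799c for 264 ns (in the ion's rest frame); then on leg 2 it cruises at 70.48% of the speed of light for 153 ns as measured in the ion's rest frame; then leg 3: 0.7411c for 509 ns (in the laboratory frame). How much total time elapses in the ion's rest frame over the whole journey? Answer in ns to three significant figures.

τ = 759 ns

Leg 1: 264 ns is already measured in the ion's rest frame.
Leg 2: 153 ns is already measured in the ion's rest frame.
Leg 3: γ = 1/√(1 − 0.7411²) = 1/√0.4508 = 1.489; τ_3 = 509/1.489 = 341.7 ns.
Total: 264.0 + 153.0 + 341.7 ns.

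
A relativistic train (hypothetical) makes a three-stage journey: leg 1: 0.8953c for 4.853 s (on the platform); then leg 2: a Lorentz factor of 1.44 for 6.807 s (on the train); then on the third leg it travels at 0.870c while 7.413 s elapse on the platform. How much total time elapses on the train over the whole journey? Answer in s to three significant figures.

τ = 12.6 s

Leg 1: γ = 1/√(1 − 0.8953²) = 1/√0.1984 = 2.245; τ_1 = 4.853/2.245 = 2.162 s.
Leg 2: 6.807 s is already measured on the train.
Leg 3: γ = 1/√(1 − 0.870²) = 1/√0.2431 = 2.028; τ_3 = 7.413/2.028 = 3.655 s.
Total: 2.162 + 6.807 + 3.655 s.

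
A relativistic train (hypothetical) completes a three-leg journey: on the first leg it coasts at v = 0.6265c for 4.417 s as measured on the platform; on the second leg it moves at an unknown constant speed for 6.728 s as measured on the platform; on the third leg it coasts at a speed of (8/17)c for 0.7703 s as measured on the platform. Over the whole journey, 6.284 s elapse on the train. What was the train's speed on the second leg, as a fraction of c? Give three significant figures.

β = 0.947

Leg 1: γ = 1/√(1 − 0.6265²) = 1/√0.6075 = 1.283; τ_1 = 4.417/1.283 = 3.443 s.
Leg 2: speed unknown; τ_2 = 6.728/γ_2.
Leg 3: γ = 1/√(1 − (8/17)²) = 17/15 ≈ 1.133; τ_3 = 0.7703/1.133 = 0.6797 s.
Total proper time: 3.443 + τ_2 + 0.6797 = 6.284, so τ_2 = 6.284 − 4.122 = 2.162 s.
γ_2 = 6.728/2.162 = 3.112; β = √(1 − 1/γ²) = √0.8968.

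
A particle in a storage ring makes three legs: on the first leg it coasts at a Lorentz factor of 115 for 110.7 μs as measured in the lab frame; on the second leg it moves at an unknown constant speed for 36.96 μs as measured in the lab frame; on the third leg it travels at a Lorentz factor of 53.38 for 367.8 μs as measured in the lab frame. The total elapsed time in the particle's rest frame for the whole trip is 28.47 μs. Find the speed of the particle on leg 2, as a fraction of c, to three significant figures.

Leg 1: γ = 115; τ_1 = 110.7/115.0 = 0.9626 μs.
Leg 2: speed unknown; τ_2 = 36.96/γ_2.
Leg 3: γ = 53.38; τ_3 = 367.8/53.38 = 6.890 μs.
Total proper time: 0.9626 + τ_2 + 6.890 = 28.47, so τ_2 = 28.47 − 7.853 = 20.62 μs.
γ_2 = 36.96/20.62 = 1.793; β = √(1 − 1/γ²) = √0.6888.

β = 0.830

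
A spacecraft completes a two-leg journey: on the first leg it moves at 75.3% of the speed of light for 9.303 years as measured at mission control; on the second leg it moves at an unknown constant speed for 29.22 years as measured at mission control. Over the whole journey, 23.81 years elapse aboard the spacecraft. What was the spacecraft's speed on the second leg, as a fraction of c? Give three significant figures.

Leg 1: β = 0.753; γ = 1/√(1 − 0.753²) = 1/√0.4330 = 1.520; τ_1 = 9.303/1.520 = 6.122 years.
Leg 2: speed unknown; τ_2 = 29.22/γ_2.
Total proper time: 6.122 + τ_2 = 23.81, so τ_2 = 23.81 − 6.122 = 17.69 years.
γ_2 = 29.22/17.69 = 1.652; β = √(1 − 1/γ²) = √0.6335.

β = 0.796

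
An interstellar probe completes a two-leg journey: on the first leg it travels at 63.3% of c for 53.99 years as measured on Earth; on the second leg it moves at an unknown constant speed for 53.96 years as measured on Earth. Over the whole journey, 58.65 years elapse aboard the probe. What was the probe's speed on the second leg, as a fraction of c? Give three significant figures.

β = 0.950

Leg 1: β = 0.633; γ = 1/√(1 − 0.633²) = 1/√0.5993 = 1.292; τ_1 = 53.99/1.292 = 41.80 years.
Leg 2: speed unknown; τ_2 = 53.96/γ_2.
Total proper time: 41.80 + τ_2 = 58.65, so τ_2 = 58.65 − 41.80 = 16.85 years.
γ_2 = 53.96/16.85 = 3.202; β = √(1 − 1/γ²) = √0.9024.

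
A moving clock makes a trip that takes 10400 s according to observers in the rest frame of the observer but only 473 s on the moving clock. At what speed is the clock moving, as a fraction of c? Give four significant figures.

v = 0.9990c

The proper time is measured on the moving clock (both events occur at the clock's location); Δt is measured in the rest frame of the observer. γ = Δt/τ = 10400/473 = 21.99.
β = √(1 − 1/γ²) = √(1 − 0.002069) = √0.9979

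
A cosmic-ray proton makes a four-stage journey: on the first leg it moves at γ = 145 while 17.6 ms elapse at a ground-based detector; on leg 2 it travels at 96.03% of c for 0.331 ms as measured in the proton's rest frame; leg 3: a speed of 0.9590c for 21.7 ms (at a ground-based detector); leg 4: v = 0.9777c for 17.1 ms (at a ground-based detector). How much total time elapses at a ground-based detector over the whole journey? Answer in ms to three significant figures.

Δt = 57.6 ms

Leg 1: 17.6 ms is already measured at a ground-based detector.
Leg 2: β = 0.9603; γ = 1/√(1 − 0.9603²) = 1/√0.07782 = 3.585; Δt_2 = 3.585 × 0.331 = 1.187 ms.
Leg 3: 21.7 ms is already measured at a ground-based detector.
Leg 4: 17.1 ms is already measured at a ground-based detector.
Total: 17.60 + 1.187 + 21.70 + 17.10 ms.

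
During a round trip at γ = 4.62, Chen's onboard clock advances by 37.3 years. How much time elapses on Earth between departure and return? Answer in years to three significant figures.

Δt = 172 years

γ = 4.62
Earth-frame duration is the dilated interval: Δt = γτ = 4.620 × 37.3 years.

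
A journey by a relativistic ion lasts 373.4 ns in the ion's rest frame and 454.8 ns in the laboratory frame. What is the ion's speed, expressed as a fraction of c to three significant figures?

β = 0.571

The proper time is measured in the ion's rest frame (both events occur at the ion's location); Δt is measured in the laboratory frame. γ = Δt/τ = 454.8/373.4 = 1.218.
β = √(1 − 1/γ²) = √(1 − 0.6741) = √0.3259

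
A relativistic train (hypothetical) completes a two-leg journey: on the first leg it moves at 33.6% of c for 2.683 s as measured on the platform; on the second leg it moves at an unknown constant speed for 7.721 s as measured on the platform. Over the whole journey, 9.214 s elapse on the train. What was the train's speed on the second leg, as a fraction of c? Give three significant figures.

β = 0.500

Leg 1: β = 0.336; γ = 1/√(1 − 0.336²) = 1/√0.8871 = 1.062; τ_1 = 2.683/1.062 = 2.527 s.
Leg 2: speed unknown; τ_2 = 7.721/γ_2.
Total proper time: 2.527 + τ_2 = 9.214, so τ_2 = 9.214 − 2.527 = 6.687 s.
γ_2 = 7.721/6.687 = 1.155; β = √(1 − 1/γ²) = √0.2499.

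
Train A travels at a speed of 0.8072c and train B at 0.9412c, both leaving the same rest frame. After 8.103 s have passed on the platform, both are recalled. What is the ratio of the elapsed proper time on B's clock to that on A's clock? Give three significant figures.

A: γ = 1/√(1 − 0.8072²) = 1/√0.3484 = 1.694. B: γ = 1/√(1 − 0.9412²) = 1/√0.1141 = 2.960.
τ_A/τ_B = γ_B/γ_A = 2.960/1.694 = 1.747, so τ_B/τ_A = 0.5724.

τ_B/τ_A = 0.572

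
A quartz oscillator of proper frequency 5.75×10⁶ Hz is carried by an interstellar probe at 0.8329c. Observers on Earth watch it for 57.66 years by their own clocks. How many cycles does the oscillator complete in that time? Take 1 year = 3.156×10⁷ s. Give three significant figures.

γ = 1/√(1 − 0.8329²) = 1/√0.3063 = 1.807
During 57.66 years of lab time, the oscillator's proper time advances by τ = Δt/γ = 57.66/1.807 = 31.91 years = 1.007×10⁹ s.
N = f × τ = 5.75×10⁶ × 1.007×10⁹ = 5.791×10¹⁵.

N = 5.79×10¹⁵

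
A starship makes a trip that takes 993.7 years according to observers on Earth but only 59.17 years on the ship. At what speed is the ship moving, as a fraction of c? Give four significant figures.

The proper time is measured on the ship (both events occur at the ship's location); Δt is measured on Earth. γ = Δt/τ = 993.7/59.17 = 16.79.
β = √(1 − 1/γ²) = √(1 − 0.003546) = √0.9965

v = 0.9982c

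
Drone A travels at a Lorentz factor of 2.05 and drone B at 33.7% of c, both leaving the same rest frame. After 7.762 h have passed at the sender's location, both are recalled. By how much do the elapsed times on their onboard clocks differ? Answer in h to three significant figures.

|τ_A − τ_B| = 3.52 h

A: γ = 2.05; τ_A = 7.762/2.050 = 3.786 h.
B: β = 0.337; γ = 1/√(1 − 0.337²) = 1/√0.8864 = 1.062; τ_B = 7.762/1.062 = 7.308 h.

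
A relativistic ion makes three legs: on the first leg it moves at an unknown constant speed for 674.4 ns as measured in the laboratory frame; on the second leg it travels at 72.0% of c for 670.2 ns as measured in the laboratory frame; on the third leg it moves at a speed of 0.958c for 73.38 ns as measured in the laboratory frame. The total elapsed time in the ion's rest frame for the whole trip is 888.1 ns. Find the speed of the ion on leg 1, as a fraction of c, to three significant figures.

β = 0.803

Leg 1: speed unknown; τ_1 = 674.4/γ_1.
Leg 2: β = 0.720; γ = 1/√(1 − 0.720²) = 1/√0.4816 = 1.441; τ_2 = 670.2/1.441 = 465.1 ns.
Leg 3: γ = 1/√(1 − 0.958²) = 1/√0.08224 = 3.487; τ_3 = 73.38/3.487 = 21.04 ns.
Total proper time: τ_1 + 465.1 + 21.04 = 888.1, so τ_1 = 888.1 − 486.1 = 402.0 ns.
γ_1 = 674.4/402.0 = 1.678; β = √(1 − 1/γ²) = √0.6448.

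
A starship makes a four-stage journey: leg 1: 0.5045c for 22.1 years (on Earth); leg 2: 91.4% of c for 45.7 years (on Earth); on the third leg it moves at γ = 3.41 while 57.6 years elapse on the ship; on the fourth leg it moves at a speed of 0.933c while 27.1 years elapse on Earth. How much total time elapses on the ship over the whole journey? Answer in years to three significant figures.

Leg 1: γ = 1/√(1 − 0.5045²) = 1/√0.7455 = 1.158; τ_1 = 22.1/1.158 = 19.08 years.
Leg 2: β = 0.914; γ = 1/√(1 − 0.914²) = 1/√0.1646 = 2.465; τ_2 = 45.7/2.465 = 18.54 years.
Leg 3: 57.6 years is already measured on the ship.
Leg 4: γ = 1/√(1 − 0.933²) = 1/√0.1295 = 2.779; τ_4 = 27.1/2.779 = 9.753 years.
Total: 19.08 + 18.54 + 57.60 + 9.753 years.

τ = 105 years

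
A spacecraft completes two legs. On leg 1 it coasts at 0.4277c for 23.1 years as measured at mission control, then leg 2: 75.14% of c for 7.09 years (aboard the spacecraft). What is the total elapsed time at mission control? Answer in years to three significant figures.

Δt = 33.8 years

Leg 1: 23.1 years is already measured at mission control.
Leg 2: β = 0.7514; γ = 1/√(1 − 0.7514²) = 1/√0.4354 = 1.516; Δt_2 = 1.516 × 7.09 = 10.74 years.
Total: 23.10 + 10.74 years.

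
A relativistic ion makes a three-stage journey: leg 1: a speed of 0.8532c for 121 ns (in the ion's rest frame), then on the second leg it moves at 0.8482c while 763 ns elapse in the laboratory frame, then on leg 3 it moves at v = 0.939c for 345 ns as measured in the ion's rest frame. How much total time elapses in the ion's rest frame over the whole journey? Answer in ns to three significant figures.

τ = 870 ns

Leg 1: 121 ns is already measured in the ion's rest frame.
Leg 2: γ = 1/√(1 − 0.8482²) = 1/√0.2806 = 1.888; τ_2 = 763/1.888 = 404.1 ns.
Leg 3: 345 ns is already measured in the ion's rest frame.
Total: 121.0 + 404.1 + 345.0 ns.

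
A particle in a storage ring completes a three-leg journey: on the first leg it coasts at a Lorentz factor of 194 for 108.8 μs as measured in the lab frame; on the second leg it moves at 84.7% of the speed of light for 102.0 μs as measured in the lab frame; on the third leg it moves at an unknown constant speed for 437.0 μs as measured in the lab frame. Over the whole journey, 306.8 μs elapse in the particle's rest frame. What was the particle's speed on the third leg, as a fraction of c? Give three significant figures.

Leg 1: γ = 194; τ_1 = 108.8/194.0 = 0.5608 μs.
Leg 2: β = 0.847; γ = 1/√(1 − 0.847²) = 1/√0.2826 = 1.881; τ_2 = 102.0/1.881 = 54.22 μs.
Leg 3: speed unknown; τ_3 = 437.0/γ_3.
Total proper time: 0.5608 + 54.22 + τ_3 = 306.8, so τ_3 = 306.8 − 54.78 = 252.0 μs.
γ_3 = 437.0/252.0 = 1.734; β = √(1 − 1/γ²) = √0.6674.

β = 0.817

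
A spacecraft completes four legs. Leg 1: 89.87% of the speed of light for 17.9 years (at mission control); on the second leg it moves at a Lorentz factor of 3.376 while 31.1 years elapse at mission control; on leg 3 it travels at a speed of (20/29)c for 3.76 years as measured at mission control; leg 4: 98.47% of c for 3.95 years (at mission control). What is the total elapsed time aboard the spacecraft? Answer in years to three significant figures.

Leg 1: β = 0.8987; γ = 1/√(1 − 0.8987²) = 1/√0.1923 = 2.280; τ_1 = 17.9/2.280 = 7.850 years.
Leg 2: γ = 3.376; τ_2 = 31.1/3.376 = 9.212 years.
Leg 3: γ = 1/√(1 − (20/29)²) = 29/21 ≈ 1.381; τ_3 = 3.76/1.381 = 2.723 years.
Leg 4: β = 0.9847; γ = 1/√(1 − 0.9847²) = 1/√0.03037 = 5.739; τ_4 = 3.95/5.739 = 0.6883 years.
Total: 7.850 + 9.212 + 2.723 + 0.6883 years.

τ = 20.5 years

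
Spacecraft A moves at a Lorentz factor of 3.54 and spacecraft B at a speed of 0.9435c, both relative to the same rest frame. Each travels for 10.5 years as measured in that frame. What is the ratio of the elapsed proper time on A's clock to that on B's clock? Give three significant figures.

τ_A/τ_B = 0.852

A: γ = 3.54. B: γ = 1/√(1 − 0.9435²) = 1/√0.1098 = 3.018.
τ_A/τ_B = γ_B/γ_A = 3.018/3.540 = 0.8525, so τ_A/τ_B = 0.8525.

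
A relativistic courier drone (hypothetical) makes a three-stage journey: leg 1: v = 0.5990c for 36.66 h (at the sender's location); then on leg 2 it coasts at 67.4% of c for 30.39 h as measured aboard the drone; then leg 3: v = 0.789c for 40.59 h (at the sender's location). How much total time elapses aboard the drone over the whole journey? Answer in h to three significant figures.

τ = 84.7 h

Leg 1: γ = 1/√(1 − 0.5990²) = 1/√0.6412 = 1.249; τ_1 = 36.66/1.249 = 29.36 h.
Leg 2: 30.39 h is already measured aboard the drone.
Leg 3: γ = 1/√(1 − 0.789²) = 1/√0.3775 = 1.628; τ_3 = 40.59/1.628 = 24.94 h.
Total: 29.36 + 30.39 + 24.94 h.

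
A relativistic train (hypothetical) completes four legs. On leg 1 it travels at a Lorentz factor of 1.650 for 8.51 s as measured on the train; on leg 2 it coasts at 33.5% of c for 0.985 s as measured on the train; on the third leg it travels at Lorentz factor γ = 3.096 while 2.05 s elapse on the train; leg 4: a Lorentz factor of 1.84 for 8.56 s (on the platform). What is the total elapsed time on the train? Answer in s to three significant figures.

τ = 16.2 s

Leg 1: 8.51 s is already measured on the train.
Leg 2: 0.985 s is already measured on the train.
Leg 3: 2.05 s is already measured on the train.
Leg 4: γ = 1.84; τ_4 = 8.56/1.840 = 4.652 s.
Total: 8.510 + 0.9850 + 2.050 + 4.652 s.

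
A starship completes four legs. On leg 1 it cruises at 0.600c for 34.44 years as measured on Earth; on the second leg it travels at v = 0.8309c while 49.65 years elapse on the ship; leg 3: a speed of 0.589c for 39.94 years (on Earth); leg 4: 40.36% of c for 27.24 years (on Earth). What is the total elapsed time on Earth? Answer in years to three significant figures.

Leg 1: 34.44 years is already measured on Earth.
Leg 2: γ = 1/√(1 − 0.8309²) = 1/√0.3096 = 1.797; Δt_2 = 1.797 × 49.65 = 89.23 years.
Leg 3: 39.94 years is already measured on Earth.
Leg 4: 27.24 years is already measured on Earth.
Total: 34.44 + 89.23 + 39.94 + 27.24 years.

Δt = 191 years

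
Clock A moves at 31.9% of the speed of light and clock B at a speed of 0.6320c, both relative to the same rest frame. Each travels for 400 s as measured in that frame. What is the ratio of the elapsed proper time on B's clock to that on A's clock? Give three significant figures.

τ_B/τ_A = 0.818

A: β = 0.319; γ = 1/√(1 − 0.319²) = 1/√0.8982 = 1.055. B: γ = 1/√(1 − 0.6320²) = 1/√0.6006 = 1.290.
τ_A/τ_B = γ_B/γ_A = 1.290/1.055 = 1.223, so τ_B/τ_A = 0.8177.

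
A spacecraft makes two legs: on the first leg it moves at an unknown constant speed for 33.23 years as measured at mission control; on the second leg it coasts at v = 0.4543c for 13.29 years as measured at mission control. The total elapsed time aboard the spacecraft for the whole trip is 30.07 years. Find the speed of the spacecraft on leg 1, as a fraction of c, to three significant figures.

Leg 1: speed unknown; τ_1 = 33.23/γ_1.
Leg 2: γ = 1/√(1 − 0.4543²) = 1/√0.7936 = 1.123; τ_2 = 13.29/1.123 = 11.84 years.
Total proper time: τ_1 + 11.84 = 30.07, so τ_1 = 30.07 − 11.84 = 18.23 years.
γ_1 = 33.23/18.23 = 1.823; β = √(1 − 1/γ²) = √0.6990.

β = 0.836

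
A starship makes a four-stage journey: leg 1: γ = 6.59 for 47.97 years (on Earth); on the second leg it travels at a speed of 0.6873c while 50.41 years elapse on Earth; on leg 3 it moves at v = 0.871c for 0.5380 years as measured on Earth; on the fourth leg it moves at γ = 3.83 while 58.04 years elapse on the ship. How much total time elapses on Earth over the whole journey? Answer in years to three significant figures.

Leg 1: 47.97 years is already measured on Earth.
Leg 2: 50.41 years is already measured on Earth.
Leg 3: 0.5380 years is already measured on Earth.
Leg 4: γ = 3.83; Δt_4 = 3.830 × 58.04 = 222.3 years.
Total: 47.97 + 50.41 + 0.5380 + 222.3 years.

Δt = 321 years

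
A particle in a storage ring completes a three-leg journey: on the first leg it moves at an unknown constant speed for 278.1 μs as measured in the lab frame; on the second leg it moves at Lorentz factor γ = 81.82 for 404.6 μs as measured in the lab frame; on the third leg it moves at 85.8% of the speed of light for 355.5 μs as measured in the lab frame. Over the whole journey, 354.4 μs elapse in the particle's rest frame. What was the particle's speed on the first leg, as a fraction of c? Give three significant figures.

β = 0.800

Leg 1: speed unknown; τ_1 = 278.1/γ_1.
Leg 2: γ = 81.82; τ_2 = 404.6/81.82 = 4.945 μs.
Leg 3: β = 0.858; γ = 1/√(1 − 0.858²) = 1/√0.2638 = 1.947; τ_3 = 355.5/1.947 = 182.6 μs.
Total proper time: τ_1 + 4.945 + 182.6 = 354.4, so τ_1 = 354.4 − 187.5 = 166.9 μs.
γ_1 = 278.1/166.9 = 1.667; β = √(1 − 1/γ²) = √0.6400.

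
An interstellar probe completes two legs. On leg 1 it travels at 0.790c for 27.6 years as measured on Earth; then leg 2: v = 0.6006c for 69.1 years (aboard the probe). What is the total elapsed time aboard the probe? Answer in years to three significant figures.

τ = 86.0 years

Leg 1: γ = 1/√(1 − 0.790²) = 1/√0.3759 = 1.631; τ_1 = 27.6/1.631 = 16.92 years.
Leg 2: 69.1 years is already measured aboard the probe.
Total: 16.92 + 69.10 years.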